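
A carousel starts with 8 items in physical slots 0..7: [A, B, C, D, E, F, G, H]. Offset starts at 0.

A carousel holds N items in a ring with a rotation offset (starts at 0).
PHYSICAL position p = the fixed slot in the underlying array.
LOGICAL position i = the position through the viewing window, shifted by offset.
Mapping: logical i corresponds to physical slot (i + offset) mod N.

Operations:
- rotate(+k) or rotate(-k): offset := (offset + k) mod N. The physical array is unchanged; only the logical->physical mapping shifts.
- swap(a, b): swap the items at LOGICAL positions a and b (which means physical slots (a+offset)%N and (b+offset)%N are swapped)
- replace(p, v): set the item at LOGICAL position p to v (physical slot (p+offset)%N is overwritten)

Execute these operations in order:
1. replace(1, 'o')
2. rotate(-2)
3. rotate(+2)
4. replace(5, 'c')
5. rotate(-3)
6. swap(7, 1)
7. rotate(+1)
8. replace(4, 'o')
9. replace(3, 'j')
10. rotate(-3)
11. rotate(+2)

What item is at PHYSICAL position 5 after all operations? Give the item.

Answer: c

Derivation:
After op 1 (replace(1, 'o')): offset=0, physical=[A,o,C,D,E,F,G,H], logical=[A,o,C,D,E,F,G,H]
After op 2 (rotate(-2)): offset=6, physical=[A,o,C,D,E,F,G,H], logical=[G,H,A,o,C,D,E,F]
After op 3 (rotate(+2)): offset=0, physical=[A,o,C,D,E,F,G,H], logical=[A,o,C,D,E,F,G,H]
After op 4 (replace(5, 'c')): offset=0, physical=[A,o,C,D,E,c,G,H], logical=[A,o,C,D,E,c,G,H]
After op 5 (rotate(-3)): offset=5, physical=[A,o,C,D,E,c,G,H], logical=[c,G,H,A,o,C,D,E]
After op 6 (swap(7, 1)): offset=5, physical=[A,o,C,D,G,c,E,H], logical=[c,E,H,A,o,C,D,G]
After op 7 (rotate(+1)): offset=6, physical=[A,o,C,D,G,c,E,H], logical=[E,H,A,o,C,D,G,c]
After op 8 (replace(4, 'o')): offset=6, physical=[A,o,o,D,G,c,E,H], logical=[E,H,A,o,o,D,G,c]
After op 9 (replace(3, 'j')): offset=6, physical=[A,j,o,D,G,c,E,H], logical=[E,H,A,j,o,D,G,c]
After op 10 (rotate(-3)): offset=3, physical=[A,j,o,D,G,c,E,H], logical=[D,G,c,E,H,A,j,o]
After op 11 (rotate(+2)): offset=5, physical=[A,j,o,D,G,c,E,H], logical=[c,E,H,A,j,o,D,G]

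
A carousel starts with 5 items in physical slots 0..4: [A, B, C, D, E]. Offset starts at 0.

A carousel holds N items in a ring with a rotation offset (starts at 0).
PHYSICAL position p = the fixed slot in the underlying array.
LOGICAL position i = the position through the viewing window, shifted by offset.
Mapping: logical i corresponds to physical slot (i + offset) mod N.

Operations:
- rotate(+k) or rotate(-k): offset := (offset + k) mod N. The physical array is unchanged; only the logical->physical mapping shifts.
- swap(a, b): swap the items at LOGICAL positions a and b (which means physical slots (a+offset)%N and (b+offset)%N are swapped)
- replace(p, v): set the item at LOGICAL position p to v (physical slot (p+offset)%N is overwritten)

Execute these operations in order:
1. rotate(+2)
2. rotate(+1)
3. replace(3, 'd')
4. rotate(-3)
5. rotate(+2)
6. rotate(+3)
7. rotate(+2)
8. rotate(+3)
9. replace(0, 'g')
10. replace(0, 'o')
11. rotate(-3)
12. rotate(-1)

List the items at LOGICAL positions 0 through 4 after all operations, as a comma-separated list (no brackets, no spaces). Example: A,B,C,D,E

Answer: d,C,D,E,o

Derivation:
After op 1 (rotate(+2)): offset=2, physical=[A,B,C,D,E], logical=[C,D,E,A,B]
After op 2 (rotate(+1)): offset=3, physical=[A,B,C,D,E], logical=[D,E,A,B,C]
After op 3 (replace(3, 'd')): offset=3, physical=[A,d,C,D,E], logical=[D,E,A,d,C]
After op 4 (rotate(-3)): offset=0, physical=[A,d,C,D,E], logical=[A,d,C,D,E]
After op 5 (rotate(+2)): offset=2, physical=[A,d,C,D,E], logical=[C,D,E,A,d]
After op 6 (rotate(+3)): offset=0, physical=[A,d,C,D,E], logical=[A,d,C,D,E]
After op 7 (rotate(+2)): offset=2, physical=[A,d,C,D,E], logical=[C,D,E,A,d]
After op 8 (rotate(+3)): offset=0, physical=[A,d,C,D,E], logical=[A,d,C,D,E]
After op 9 (replace(0, 'g')): offset=0, physical=[g,d,C,D,E], logical=[g,d,C,D,E]
After op 10 (replace(0, 'o')): offset=0, physical=[o,d,C,D,E], logical=[o,d,C,D,E]
After op 11 (rotate(-3)): offset=2, physical=[o,d,C,D,E], logical=[C,D,E,o,d]
After op 12 (rotate(-1)): offset=1, physical=[o,d,C,D,E], logical=[d,C,D,E,o]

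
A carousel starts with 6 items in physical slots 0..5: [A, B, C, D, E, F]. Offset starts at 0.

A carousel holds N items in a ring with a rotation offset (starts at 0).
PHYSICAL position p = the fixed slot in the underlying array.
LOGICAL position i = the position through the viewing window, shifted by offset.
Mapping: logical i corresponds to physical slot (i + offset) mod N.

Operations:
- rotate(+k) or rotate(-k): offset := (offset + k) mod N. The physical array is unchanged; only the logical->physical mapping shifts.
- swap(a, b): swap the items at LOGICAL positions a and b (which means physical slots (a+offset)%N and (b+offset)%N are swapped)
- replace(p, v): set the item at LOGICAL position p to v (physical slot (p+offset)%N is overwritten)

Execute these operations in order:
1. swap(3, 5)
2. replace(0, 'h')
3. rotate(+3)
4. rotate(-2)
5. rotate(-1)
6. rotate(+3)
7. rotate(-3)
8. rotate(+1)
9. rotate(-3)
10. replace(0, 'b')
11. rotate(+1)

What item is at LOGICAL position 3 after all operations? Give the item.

Answer: C

Derivation:
After op 1 (swap(3, 5)): offset=0, physical=[A,B,C,F,E,D], logical=[A,B,C,F,E,D]
After op 2 (replace(0, 'h')): offset=0, physical=[h,B,C,F,E,D], logical=[h,B,C,F,E,D]
After op 3 (rotate(+3)): offset=3, physical=[h,B,C,F,E,D], logical=[F,E,D,h,B,C]
After op 4 (rotate(-2)): offset=1, physical=[h,B,C,F,E,D], logical=[B,C,F,E,D,h]
After op 5 (rotate(-1)): offset=0, physical=[h,B,C,F,E,D], logical=[h,B,C,F,E,D]
After op 6 (rotate(+3)): offset=3, physical=[h,B,C,F,E,D], logical=[F,E,D,h,B,C]
After op 7 (rotate(-3)): offset=0, physical=[h,B,C,F,E,D], logical=[h,B,C,F,E,D]
After op 8 (rotate(+1)): offset=1, physical=[h,B,C,F,E,D], logical=[B,C,F,E,D,h]
After op 9 (rotate(-3)): offset=4, physical=[h,B,C,F,E,D], logical=[E,D,h,B,C,F]
After op 10 (replace(0, 'b')): offset=4, physical=[h,B,C,F,b,D], logical=[b,D,h,B,C,F]
After op 11 (rotate(+1)): offset=5, physical=[h,B,C,F,b,D], logical=[D,h,B,C,F,b]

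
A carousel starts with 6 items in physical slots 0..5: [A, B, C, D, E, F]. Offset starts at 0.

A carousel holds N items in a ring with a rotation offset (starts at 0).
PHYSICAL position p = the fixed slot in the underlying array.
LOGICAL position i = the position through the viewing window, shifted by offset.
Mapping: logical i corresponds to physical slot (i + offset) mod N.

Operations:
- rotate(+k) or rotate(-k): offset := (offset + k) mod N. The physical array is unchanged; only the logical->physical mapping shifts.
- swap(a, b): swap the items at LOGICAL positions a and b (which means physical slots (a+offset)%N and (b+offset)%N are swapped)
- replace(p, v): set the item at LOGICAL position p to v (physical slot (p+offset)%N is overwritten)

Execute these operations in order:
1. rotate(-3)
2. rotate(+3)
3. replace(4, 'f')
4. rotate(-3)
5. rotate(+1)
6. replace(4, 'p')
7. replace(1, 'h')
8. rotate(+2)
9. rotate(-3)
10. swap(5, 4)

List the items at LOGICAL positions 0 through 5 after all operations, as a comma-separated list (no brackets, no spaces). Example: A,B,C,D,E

After op 1 (rotate(-3)): offset=3, physical=[A,B,C,D,E,F], logical=[D,E,F,A,B,C]
After op 2 (rotate(+3)): offset=0, physical=[A,B,C,D,E,F], logical=[A,B,C,D,E,F]
After op 3 (replace(4, 'f')): offset=0, physical=[A,B,C,D,f,F], logical=[A,B,C,D,f,F]
After op 4 (rotate(-3)): offset=3, physical=[A,B,C,D,f,F], logical=[D,f,F,A,B,C]
After op 5 (rotate(+1)): offset=4, physical=[A,B,C,D,f,F], logical=[f,F,A,B,C,D]
After op 6 (replace(4, 'p')): offset=4, physical=[A,B,p,D,f,F], logical=[f,F,A,B,p,D]
After op 7 (replace(1, 'h')): offset=4, physical=[A,B,p,D,f,h], logical=[f,h,A,B,p,D]
After op 8 (rotate(+2)): offset=0, physical=[A,B,p,D,f,h], logical=[A,B,p,D,f,h]
After op 9 (rotate(-3)): offset=3, physical=[A,B,p,D,f,h], logical=[D,f,h,A,B,p]
After op 10 (swap(5, 4)): offset=3, physical=[A,p,B,D,f,h], logical=[D,f,h,A,p,B]

Answer: D,f,h,A,p,B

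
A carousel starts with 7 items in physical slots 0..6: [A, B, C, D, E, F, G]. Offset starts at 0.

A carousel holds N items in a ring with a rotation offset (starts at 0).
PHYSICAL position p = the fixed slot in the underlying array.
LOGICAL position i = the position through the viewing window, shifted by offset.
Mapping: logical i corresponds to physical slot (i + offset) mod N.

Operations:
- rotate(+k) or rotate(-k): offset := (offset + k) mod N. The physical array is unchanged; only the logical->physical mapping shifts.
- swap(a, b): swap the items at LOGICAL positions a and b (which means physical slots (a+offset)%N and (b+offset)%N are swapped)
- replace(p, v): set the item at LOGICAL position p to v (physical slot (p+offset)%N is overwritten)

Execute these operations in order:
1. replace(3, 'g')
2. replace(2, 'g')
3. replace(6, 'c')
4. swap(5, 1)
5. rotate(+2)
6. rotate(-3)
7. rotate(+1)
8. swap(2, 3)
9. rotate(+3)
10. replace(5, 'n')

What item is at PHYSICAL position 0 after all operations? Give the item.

After op 1 (replace(3, 'g')): offset=0, physical=[A,B,C,g,E,F,G], logical=[A,B,C,g,E,F,G]
After op 2 (replace(2, 'g')): offset=0, physical=[A,B,g,g,E,F,G], logical=[A,B,g,g,E,F,G]
After op 3 (replace(6, 'c')): offset=0, physical=[A,B,g,g,E,F,c], logical=[A,B,g,g,E,F,c]
After op 4 (swap(5, 1)): offset=0, physical=[A,F,g,g,E,B,c], logical=[A,F,g,g,E,B,c]
After op 5 (rotate(+2)): offset=2, physical=[A,F,g,g,E,B,c], logical=[g,g,E,B,c,A,F]
After op 6 (rotate(-3)): offset=6, physical=[A,F,g,g,E,B,c], logical=[c,A,F,g,g,E,B]
After op 7 (rotate(+1)): offset=0, physical=[A,F,g,g,E,B,c], logical=[A,F,g,g,E,B,c]
After op 8 (swap(2, 3)): offset=0, physical=[A,F,g,g,E,B,c], logical=[A,F,g,g,E,B,c]
After op 9 (rotate(+3)): offset=3, physical=[A,F,g,g,E,B,c], logical=[g,E,B,c,A,F,g]
After op 10 (replace(5, 'n')): offset=3, physical=[A,n,g,g,E,B,c], logical=[g,E,B,c,A,n,g]

Answer: A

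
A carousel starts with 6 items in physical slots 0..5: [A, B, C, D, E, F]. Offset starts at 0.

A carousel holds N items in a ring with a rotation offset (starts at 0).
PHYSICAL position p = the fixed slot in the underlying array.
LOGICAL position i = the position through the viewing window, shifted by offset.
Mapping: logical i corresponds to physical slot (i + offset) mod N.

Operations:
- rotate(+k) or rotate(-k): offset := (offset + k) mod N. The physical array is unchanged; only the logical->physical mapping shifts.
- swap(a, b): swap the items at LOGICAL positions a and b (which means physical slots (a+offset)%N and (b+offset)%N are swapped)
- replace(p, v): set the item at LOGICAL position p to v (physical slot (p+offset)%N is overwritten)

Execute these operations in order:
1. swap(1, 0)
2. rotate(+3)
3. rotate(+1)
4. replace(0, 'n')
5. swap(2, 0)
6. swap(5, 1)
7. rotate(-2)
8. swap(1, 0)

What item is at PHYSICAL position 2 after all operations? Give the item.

Answer: F

Derivation:
After op 1 (swap(1, 0)): offset=0, physical=[B,A,C,D,E,F], logical=[B,A,C,D,E,F]
After op 2 (rotate(+3)): offset=3, physical=[B,A,C,D,E,F], logical=[D,E,F,B,A,C]
After op 3 (rotate(+1)): offset=4, physical=[B,A,C,D,E,F], logical=[E,F,B,A,C,D]
After op 4 (replace(0, 'n')): offset=4, physical=[B,A,C,D,n,F], logical=[n,F,B,A,C,D]
After op 5 (swap(2, 0)): offset=4, physical=[n,A,C,D,B,F], logical=[B,F,n,A,C,D]
After op 6 (swap(5, 1)): offset=4, physical=[n,A,C,F,B,D], logical=[B,D,n,A,C,F]
After op 7 (rotate(-2)): offset=2, physical=[n,A,C,F,B,D], logical=[C,F,B,D,n,A]
After op 8 (swap(1, 0)): offset=2, physical=[n,A,F,C,B,D], logical=[F,C,B,D,n,A]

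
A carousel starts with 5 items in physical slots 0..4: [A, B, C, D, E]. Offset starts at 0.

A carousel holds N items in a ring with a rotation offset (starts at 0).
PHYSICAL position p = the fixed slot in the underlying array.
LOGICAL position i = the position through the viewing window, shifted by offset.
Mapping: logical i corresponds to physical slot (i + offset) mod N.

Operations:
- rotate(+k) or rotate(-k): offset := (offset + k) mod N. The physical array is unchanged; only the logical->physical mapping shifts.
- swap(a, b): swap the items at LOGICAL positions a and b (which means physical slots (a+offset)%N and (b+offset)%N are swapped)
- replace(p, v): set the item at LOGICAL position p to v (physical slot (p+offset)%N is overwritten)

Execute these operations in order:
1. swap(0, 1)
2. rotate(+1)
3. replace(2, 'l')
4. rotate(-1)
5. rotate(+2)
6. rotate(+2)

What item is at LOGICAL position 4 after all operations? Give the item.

Answer: l

Derivation:
After op 1 (swap(0, 1)): offset=0, physical=[B,A,C,D,E], logical=[B,A,C,D,E]
After op 2 (rotate(+1)): offset=1, physical=[B,A,C,D,E], logical=[A,C,D,E,B]
After op 3 (replace(2, 'l')): offset=1, physical=[B,A,C,l,E], logical=[A,C,l,E,B]
After op 4 (rotate(-1)): offset=0, physical=[B,A,C,l,E], logical=[B,A,C,l,E]
After op 5 (rotate(+2)): offset=2, physical=[B,A,C,l,E], logical=[C,l,E,B,A]
After op 6 (rotate(+2)): offset=4, physical=[B,A,C,l,E], logical=[E,B,A,C,l]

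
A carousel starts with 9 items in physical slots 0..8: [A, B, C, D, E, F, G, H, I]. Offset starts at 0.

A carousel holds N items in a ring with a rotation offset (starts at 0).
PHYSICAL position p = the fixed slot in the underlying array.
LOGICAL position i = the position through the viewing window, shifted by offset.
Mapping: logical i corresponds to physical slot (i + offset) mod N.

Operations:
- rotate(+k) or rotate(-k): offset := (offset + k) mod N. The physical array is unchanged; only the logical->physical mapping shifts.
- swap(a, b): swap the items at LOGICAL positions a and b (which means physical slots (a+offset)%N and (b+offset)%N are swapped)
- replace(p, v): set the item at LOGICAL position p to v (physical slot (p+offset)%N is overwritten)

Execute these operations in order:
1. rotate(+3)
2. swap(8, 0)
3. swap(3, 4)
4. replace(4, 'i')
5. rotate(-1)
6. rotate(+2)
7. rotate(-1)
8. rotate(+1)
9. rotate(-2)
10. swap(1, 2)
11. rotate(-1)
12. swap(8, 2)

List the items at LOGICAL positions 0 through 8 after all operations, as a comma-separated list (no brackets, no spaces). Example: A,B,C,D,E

After op 1 (rotate(+3)): offset=3, physical=[A,B,C,D,E,F,G,H,I], logical=[D,E,F,G,H,I,A,B,C]
After op 2 (swap(8, 0)): offset=3, physical=[A,B,D,C,E,F,G,H,I], logical=[C,E,F,G,H,I,A,B,D]
After op 3 (swap(3, 4)): offset=3, physical=[A,B,D,C,E,F,H,G,I], logical=[C,E,F,H,G,I,A,B,D]
After op 4 (replace(4, 'i')): offset=3, physical=[A,B,D,C,E,F,H,i,I], logical=[C,E,F,H,i,I,A,B,D]
After op 5 (rotate(-1)): offset=2, physical=[A,B,D,C,E,F,H,i,I], logical=[D,C,E,F,H,i,I,A,B]
After op 6 (rotate(+2)): offset=4, physical=[A,B,D,C,E,F,H,i,I], logical=[E,F,H,i,I,A,B,D,C]
After op 7 (rotate(-1)): offset=3, physical=[A,B,D,C,E,F,H,i,I], logical=[C,E,F,H,i,I,A,B,D]
After op 8 (rotate(+1)): offset=4, physical=[A,B,D,C,E,F,H,i,I], logical=[E,F,H,i,I,A,B,D,C]
After op 9 (rotate(-2)): offset=2, physical=[A,B,D,C,E,F,H,i,I], logical=[D,C,E,F,H,i,I,A,B]
After op 10 (swap(1, 2)): offset=2, physical=[A,B,D,E,C,F,H,i,I], logical=[D,E,C,F,H,i,I,A,B]
After op 11 (rotate(-1)): offset=1, physical=[A,B,D,E,C,F,H,i,I], logical=[B,D,E,C,F,H,i,I,A]
After op 12 (swap(8, 2)): offset=1, physical=[E,B,D,A,C,F,H,i,I], logical=[B,D,A,C,F,H,i,I,E]

Answer: B,D,A,C,F,H,i,I,E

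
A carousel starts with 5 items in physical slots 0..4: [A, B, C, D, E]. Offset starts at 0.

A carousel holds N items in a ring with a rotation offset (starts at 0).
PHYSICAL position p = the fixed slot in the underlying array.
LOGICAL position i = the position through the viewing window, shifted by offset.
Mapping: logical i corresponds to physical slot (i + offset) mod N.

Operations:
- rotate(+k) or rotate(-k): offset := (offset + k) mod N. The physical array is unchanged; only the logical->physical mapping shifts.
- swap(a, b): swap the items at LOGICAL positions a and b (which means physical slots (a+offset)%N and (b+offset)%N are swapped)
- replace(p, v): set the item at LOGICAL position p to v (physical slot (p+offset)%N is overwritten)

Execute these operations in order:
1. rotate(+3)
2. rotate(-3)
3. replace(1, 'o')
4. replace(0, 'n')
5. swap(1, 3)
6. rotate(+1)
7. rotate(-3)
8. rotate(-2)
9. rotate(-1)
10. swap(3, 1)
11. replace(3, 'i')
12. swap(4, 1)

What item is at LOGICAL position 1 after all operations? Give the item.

After op 1 (rotate(+3)): offset=3, physical=[A,B,C,D,E], logical=[D,E,A,B,C]
After op 2 (rotate(-3)): offset=0, physical=[A,B,C,D,E], logical=[A,B,C,D,E]
After op 3 (replace(1, 'o')): offset=0, physical=[A,o,C,D,E], logical=[A,o,C,D,E]
After op 4 (replace(0, 'n')): offset=0, physical=[n,o,C,D,E], logical=[n,o,C,D,E]
After op 5 (swap(1, 3)): offset=0, physical=[n,D,C,o,E], logical=[n,D,C,o,E]
After op 6 (rotate(+1)): offset=1, physical=[n,D,C,o,E], logical=[D,C,o,E,n]
After op 7 (rotate(-3)): offset=3, physical=[n,D,C,o,E], logical=[o,E,n,D,C]
After op 8 (rotate(-2)): offset=1, physical=[n,D,C,o,E], logical=[D,C,o,E,n]
After op 9 (rotate(-1)): offset=0, physical=[n,D,C,o,E], logical=[n,D,C,o,E]
After op 10 (swap(3, 1)): offset=0, physical=[n,o,C,D,E], logical=[n,o,C,D,E]
After op 11 (replace(3, 'i')): offset=0, physical=[n,o,C,i,E], logical=[n,o,C,i,E]
After op 12 (swap(4, 1)): offset=0, physical=[n,E,C,i,o], logical=[n,E,C,i,o]

Answer: E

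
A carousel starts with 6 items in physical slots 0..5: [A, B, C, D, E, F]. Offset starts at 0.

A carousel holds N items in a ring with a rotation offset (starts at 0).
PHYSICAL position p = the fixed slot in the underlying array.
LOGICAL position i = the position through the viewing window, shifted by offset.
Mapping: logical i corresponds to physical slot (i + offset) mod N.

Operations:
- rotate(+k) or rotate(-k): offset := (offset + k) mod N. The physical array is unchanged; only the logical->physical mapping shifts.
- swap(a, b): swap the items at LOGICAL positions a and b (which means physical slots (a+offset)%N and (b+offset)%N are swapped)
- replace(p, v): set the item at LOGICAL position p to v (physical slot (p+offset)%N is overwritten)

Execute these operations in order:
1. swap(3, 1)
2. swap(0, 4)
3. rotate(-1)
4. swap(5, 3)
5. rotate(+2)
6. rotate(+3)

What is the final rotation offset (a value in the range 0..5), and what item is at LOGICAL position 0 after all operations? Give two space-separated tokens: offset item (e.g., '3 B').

After op 1 (swap(3, 1)): offset=0, physical=[A,D,C,B,E,F], logical=[A,D,C,B,E,F]
After op 2 (swap(0, 4)): offset=0, physical=[E,D,C,B,A,F], logical=[E,D,C,B,A,F]
After op 3 (rotate(-1)): offset=5, physical=[E,D,C,B,A,F], logical=[F,E,D,C,B,A]
After op 4 (swap(5, 3)): offset=5, physical=[E,D,A,B,C,F], logical=[F,E,D,A,B,C]
After op 5 (rotate(+2)): offset=1, physical=[E,D,A,B,C,F], logical=[D,A,B,C,F,E]
After op 6 (rotate(+3)): offset=4, physical=[E,D,A,B,C,F], logical=[C,F,E,D,A,B]

Answer: 4 C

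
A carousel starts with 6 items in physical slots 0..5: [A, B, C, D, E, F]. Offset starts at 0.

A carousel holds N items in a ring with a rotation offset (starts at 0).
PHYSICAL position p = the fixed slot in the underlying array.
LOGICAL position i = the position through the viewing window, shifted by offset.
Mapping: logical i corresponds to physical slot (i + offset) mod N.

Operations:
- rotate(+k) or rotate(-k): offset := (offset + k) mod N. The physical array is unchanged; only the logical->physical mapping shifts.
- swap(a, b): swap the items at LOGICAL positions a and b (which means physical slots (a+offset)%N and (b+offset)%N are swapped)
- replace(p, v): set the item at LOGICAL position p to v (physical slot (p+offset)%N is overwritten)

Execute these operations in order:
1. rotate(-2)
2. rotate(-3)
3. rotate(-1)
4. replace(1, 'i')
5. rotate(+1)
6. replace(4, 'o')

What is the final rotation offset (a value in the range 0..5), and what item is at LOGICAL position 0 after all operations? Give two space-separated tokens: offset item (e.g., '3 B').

After op 1 (rotate(-2)): offset=4, physical=[A,B,C,D,E,F], logical=[E,F,A,B,C,D]
After op 2 (rotate(-3)): offset=1, physical=[A,B,C,D,E,F], logical=[B,C,D,E,F,A]
After op 3 (rotate(-1)): offset=0, physical=[A,B,C,D,E,F], logical=[A,B,C,D,E,F]
After op 4 (replace(1, 'i')): offset=0, physical=[A,i,C,D,E,F], logical=[A,i,C,D,E,F]
After op 5 (rotate(+1)): offset=1, physical=[A,i,C,D,E,F], logical=[i,C,D,E,F,A]
After op 6 (replace(4, 'o')): offset=1, physical=[A,i,C,D,E,o], logical=[i,C,D,E,o,A]

Answer: 1 i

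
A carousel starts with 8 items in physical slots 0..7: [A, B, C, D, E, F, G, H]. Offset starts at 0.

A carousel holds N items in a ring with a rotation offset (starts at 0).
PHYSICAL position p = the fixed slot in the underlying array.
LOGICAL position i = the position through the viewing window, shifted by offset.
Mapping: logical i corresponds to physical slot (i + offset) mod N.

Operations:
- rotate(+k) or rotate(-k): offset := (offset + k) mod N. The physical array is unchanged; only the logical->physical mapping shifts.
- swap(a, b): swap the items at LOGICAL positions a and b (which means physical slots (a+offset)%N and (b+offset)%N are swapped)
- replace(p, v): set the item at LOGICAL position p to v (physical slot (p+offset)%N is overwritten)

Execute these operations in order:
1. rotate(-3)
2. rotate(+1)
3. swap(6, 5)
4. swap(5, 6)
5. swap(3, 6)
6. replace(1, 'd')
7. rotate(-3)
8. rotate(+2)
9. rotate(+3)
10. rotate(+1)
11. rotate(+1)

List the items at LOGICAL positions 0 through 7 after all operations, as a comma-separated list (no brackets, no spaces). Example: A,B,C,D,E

Answer: C,D,B,F,G,d,A,E

Derivation:
After op 1 (rotate(-3)): offset=5, physical=[A,B,C,D,E,F,G,H], logical=[F,G,H,A,B,C,D,E]
After op 2 (rotate(+1)): offset=6, physical=[A,B,C,D,E,F,G,H], logical=[G,H,A,B,C,D,E,F]
After op 3 (swap(6, 5)): offset=6, physical=[A,B,C,E,D,F,G,H], logical=[G,H,A,B,C,E,D,F]
After op 4 (swap(5, 6)): offset=6, physical=[A,B,C,D,E,F,G,H], logical=[G,H,A,B,C,D,E,F]
After op 5 (swap(3, 6)): offset=6, physical=[A,E,C,D,B,F,G,H], logical=[G,H,A,E,C,D,B,F]
After op 6 (replace(1, 'd')): offset=6, physical=[A,E,C,D,B,F,G,d], logical=[G,d,A,E,C,D,B,F]
After op 7 (rotate(-3)): offset=3, physical=[A,E,C,D,B,F,G,d], logical=[D,B,F,G,d,A,E,C]
After op 8 (rotate(+2)): offset=5, physical=[A,E,C,D,B,F,G,d], logical=[F,G,d,A,E,C,D,B]
After op 9 (rotate(+3)): offset=0, physical=[A,E,C,D,B,F,G,d], logical=[A,E,C,D,B,F,G,d]
After op 10 (rotate(+1)): offset=1, physical=[A,E,C,D,B,F,G,d], logical=[E,C,D,B,F,G,d,A]
After op 11 (rotate(+1)): offset=2, physical=[A,E,C,D,B,F,G,d], logical=[C,D,B,F,G,d,A,E]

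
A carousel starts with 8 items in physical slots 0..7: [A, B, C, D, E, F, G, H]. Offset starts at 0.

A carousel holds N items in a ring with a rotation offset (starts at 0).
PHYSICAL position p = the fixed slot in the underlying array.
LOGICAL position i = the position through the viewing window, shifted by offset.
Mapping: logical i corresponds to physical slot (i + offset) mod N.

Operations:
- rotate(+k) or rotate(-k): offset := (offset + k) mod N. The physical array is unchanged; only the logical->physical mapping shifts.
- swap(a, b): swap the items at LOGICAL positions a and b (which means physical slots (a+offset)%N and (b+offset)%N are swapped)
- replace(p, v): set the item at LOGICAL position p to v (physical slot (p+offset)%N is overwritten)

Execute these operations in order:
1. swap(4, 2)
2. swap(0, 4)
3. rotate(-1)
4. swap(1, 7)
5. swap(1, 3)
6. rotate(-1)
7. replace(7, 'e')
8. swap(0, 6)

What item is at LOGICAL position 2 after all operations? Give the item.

After op 1 (swap(4, 2)): offset=0, physical=[A,B,E,D,C,F,G,H], logical=[A,B,E,D,C,F,G,H]
After op 2 (swap(0, 4)): offset=0, physical=[C,B,E,D,A,F,G,H], logical=[C,B,E,D,A,F,G,H]
After op 3 (rotate(-1)): offset=7, physical=[C,B,E,D,A,F,G,H], logical=[H,C,B,E,D,A,F,G]
After op 4 (swap(1, 7)): offset=7, physical=[G,B,E,D,A,F,C,H], logical=[H,G,B,E,D,A,F,C]
After op 5 (swap(1, 3)): offset=7, physical=[E,B,G,D,A,F,C,H], logical=[H,E,B,G,D,A,F,C]
After op 6 (rotate(-1)): offset=6, physical=[E,B,G,D,A,F,C,H], logical=[C,H,E,B,G,D,A,F]
After op 7 (replace(7, 'e')): offset=6, physical=[E,B,G,D,A,e,C,H], logical=[C,H,E,B,G,D,A,e]
After op 8 (swap(0, 6)): offset=6, physical=[E,B,G,D,C,e,A,H], logical=[A,H,E,B,G,D,C,e]

Answer: E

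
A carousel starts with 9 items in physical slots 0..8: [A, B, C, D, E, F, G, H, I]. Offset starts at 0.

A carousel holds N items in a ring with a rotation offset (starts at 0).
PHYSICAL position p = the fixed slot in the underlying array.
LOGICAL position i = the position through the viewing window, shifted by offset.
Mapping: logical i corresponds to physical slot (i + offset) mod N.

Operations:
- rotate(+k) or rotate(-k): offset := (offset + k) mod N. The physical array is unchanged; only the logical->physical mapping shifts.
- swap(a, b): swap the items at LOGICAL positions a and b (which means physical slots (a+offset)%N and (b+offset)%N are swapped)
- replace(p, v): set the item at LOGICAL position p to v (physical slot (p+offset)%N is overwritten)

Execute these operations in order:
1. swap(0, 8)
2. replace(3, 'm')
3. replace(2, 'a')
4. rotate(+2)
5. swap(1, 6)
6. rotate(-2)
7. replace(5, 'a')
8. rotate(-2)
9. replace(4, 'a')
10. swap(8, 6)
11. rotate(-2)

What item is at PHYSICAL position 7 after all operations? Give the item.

After op 1 (swap(0, 8)): offset=0, physical=[I,B,C,D,E,F,G,H,A], logical=[I,B,C,D,E,F,G,H,A]
After op 2 (replace(3, 'm')): offset=0, physical=[I,B,C,m,E,F,G,H,A], logical=[I,B,C,m,E,F,G,H,A]
After op 3 (replace(2, 'a')): offset=0, physical=[I,B,a,m,E,F,G,H,A], logical=[I,B,a,m,E,F,G,H,A]
After op 4 (rotate(+2)): offset=2, physical=[I,B,a,m,E,F,G,H,A], logical=[a,m,E,F,G,H,A,I,B]
After op 5 (swap(1, 6)): offset=2, physical=[I,B,a,A,E,F,G,H,m], logical=[a,A,E,F,G,H,m,I,B]
After op 6 (rotate(-2)): offset=0, physical=[I,B,a,A,E,F,G,H,m], logical=[I,B,a,A,E,F,G,H,m]
After op 7 (replace(5, 'a')): offset=0, physical=[I,B,a,A,E,a,G,H,m], logical=[I,B,a,A,E,a,G,H,m]
After op 8 (rotate(-2)): offset=7, physical=[I,B,a,A,E,a,G,H,m], logical=[H,m,I,B,a,A,E,a,G]
After op 9 (replace(4, 'a')): offset=7, physical=[I,B,a,A,E,a,G,H,m], logical=[H,m,I,B,a,A,E,a,G]
After op 10 (swap(8, 6)): offset=7, physical=[I,B,a,A,G,a,E,H,m], logical=[H,m,I,B,a,A,G,a,E]
After op 11 (rotate(-2)): offset=5, physical=[I,B,a,A,G,a,E,H,m], logical=[a,E,H,m,I,B,a,A,G]

Answer: H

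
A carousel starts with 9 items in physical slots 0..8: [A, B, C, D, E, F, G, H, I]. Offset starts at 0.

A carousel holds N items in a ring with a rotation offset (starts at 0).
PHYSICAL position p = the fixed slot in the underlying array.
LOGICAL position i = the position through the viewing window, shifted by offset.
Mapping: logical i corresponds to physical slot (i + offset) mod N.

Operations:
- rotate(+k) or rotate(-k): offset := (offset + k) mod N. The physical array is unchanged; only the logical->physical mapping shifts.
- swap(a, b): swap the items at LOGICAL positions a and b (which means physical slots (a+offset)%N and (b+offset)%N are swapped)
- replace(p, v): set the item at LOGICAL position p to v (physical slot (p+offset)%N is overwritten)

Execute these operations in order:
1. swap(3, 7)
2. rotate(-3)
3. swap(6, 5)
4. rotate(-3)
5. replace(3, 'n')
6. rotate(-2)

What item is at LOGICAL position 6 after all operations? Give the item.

After op 1 (swap(3, 7)): offset=0, physical=[A,B,C,H,E,F,G,D,I], logical=[A,B,C,H,E,F,G,D,I]
After op 2 (rotate(-3)): offset=6, physical=[A,B,C,H,E,F,G,D,I], logical=[G,D,I,A,B,C,H,E,F]
After op 3 (swap(6, 5)): offset=6, physical=[A,B,H,C,E,F,G,D,I], logical=[G,D,I,A,B,H,C,E,F]
After op 4 (rotate(-3)): offset=3, physical=[A,B,H,C,E,F,G,D,I], logical=[C,E,F,G,D,I,A,B,H]
After op 5 (replace(3, 'n')): offset=3, physical=[A,B,H,C,E,F,n,D,I], logical=[C,E,F,n,D,I,A,B,H]
After op 6 (rotate(-2)): offset=1, physical=[A,B,H,C,E,F,n,D,I], logical=[B,H,C,E,F,n,D,I,A]

Answer: D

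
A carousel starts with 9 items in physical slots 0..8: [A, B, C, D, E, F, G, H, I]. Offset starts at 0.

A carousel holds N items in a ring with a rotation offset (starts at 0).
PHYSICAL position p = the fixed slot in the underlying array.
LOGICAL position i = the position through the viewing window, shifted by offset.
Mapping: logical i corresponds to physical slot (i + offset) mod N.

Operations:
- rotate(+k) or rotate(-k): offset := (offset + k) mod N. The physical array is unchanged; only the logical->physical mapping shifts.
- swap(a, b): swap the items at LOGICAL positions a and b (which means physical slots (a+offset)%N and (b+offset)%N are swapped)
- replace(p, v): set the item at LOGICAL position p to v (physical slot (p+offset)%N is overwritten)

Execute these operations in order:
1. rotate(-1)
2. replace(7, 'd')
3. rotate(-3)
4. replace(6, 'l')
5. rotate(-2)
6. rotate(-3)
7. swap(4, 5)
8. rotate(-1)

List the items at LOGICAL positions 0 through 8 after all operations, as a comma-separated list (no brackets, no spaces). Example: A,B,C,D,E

After op 1 (rotate(-1)): offset=8, physical=[A,B,C,D,E,F,G,H,I], logical=[I,A,B,C,D,E,F,G,H]
After op 2 (replace(7, 'd')): offset=8, physical=[A,B,C,D,E,F,d,H,I], logical=[I,A,B,C,D,E,F,d,H]
After op 3 (rotate(-3)): offset=5, physical=[A,B,C,D,E,F,d,H,I], logical=[F,d,H,I,A,B,C,D,E]
After op 4 (replace(6, 'l')): offset=5, physical=[A,B,l,D,E,F,d,H,I], logical=[F,d,H,I,A,B,l,D,E]
After op 5 (rotate(-2)): offset=3, physical=[A,B,l,D,E,F,d,H,I], logical=[D,E,F,d,H,I,A,B,l]
After op 6 (rotate(-3)): offset=0, physical=[A,B,l,D,E,F,d,H,I], logical=[A,B,l,D,E,F,d,H,I]
After op 7 (swap(4, 5)): offset=0, physical=[A,B,l,D,F,E,d,H,I], logical=[A,B,l,D,F,E,d,H,I]
After op 8 (rotate(-1)): offset=8, physical=[A,B,l,D,F,E,d,H,I], logical=[I,A,B,l,D,F,E,d,H]

Answer: I,A,B,l,D,F,E,d,H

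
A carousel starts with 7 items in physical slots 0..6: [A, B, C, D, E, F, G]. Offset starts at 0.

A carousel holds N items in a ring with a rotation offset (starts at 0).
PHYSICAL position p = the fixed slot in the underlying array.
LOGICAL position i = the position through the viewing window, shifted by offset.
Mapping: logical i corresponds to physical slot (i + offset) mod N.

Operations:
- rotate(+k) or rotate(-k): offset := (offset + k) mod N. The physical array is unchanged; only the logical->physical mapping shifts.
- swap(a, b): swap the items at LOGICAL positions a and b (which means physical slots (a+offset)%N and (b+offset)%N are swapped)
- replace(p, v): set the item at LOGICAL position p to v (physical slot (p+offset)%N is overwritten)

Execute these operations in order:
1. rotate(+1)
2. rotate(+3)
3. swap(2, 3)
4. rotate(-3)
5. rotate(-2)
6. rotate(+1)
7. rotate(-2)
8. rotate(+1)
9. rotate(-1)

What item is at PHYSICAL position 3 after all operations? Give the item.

Answer: D

Derivation:
After op 1 (rotate(+1)): offset=1, physical=[A,B,C,D,E,F,G], logical=[B,C,D,E,F,G,A]
After op 2 (rotate(+3)): offset=4, physical=[A,B,C,D,E,F,G], logical=[E,F,G,A,B,C,D]
After op 3 (swap(2, 3)): offset=4, physical=[G,B,C,D,E,F,A], logical=[E,F,A,G,B,C,D]
After op 4 (rotate(-3)): offset=1, physical=[G,B,C,D,E,F,A], logical=[B,C,D,E,F,A,G]
After op 5 (rotate(-2)): offset=6, physical=[G,B,C,D,E,F,A], logical=[A,G,B,C,D,E,F]
After op 6 (rotate(+1)): offset=0, physical=[G,B,C,D,E,F,A], logical=[G,B,C,D,E,F,A]
After op 7 (rotate(-2)): offset=5, physical=[G,B,C,D,E,F,A], logical=[F,A,G,B,C,D,E]
After op 8 (rotate(+1)): offset=6, physical=[G,B,C,D,E,F,A], logical=[A,G,B,C,D,E,F]
After op 9 (rotate(-1)): offset=5, physical=[G,B,C,D,E,F,A], logical=[F,A,G,B,C,D,E]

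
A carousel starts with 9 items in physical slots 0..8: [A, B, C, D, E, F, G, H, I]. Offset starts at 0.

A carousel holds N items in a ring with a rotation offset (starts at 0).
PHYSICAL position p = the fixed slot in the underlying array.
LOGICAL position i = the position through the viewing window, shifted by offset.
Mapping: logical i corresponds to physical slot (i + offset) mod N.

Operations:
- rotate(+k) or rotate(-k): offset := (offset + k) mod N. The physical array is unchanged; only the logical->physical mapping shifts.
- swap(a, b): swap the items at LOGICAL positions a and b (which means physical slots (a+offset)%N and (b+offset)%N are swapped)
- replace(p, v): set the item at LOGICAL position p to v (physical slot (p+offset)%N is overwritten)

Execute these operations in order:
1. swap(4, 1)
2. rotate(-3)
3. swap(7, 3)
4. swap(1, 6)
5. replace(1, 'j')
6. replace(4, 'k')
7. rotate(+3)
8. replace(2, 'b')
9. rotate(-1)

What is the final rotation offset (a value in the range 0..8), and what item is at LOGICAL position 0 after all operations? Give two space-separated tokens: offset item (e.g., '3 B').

After op 1 (swap(4, 1)): offset=0, physical=[A,E,C,D,B,F,G,H,I], logical=[A,E,C,D,B,F,G,H,I]
After op 2 (rotate(-3)): offset=6, physical=[A,E,C,D,B,F,G,H,I], logical=[G,H,I,A,E,C,D,B,F]
After op 3 (swap(7, 3)): offset=6, physical=[B,E,C,D,A,F,G,H,I], logical=[G,H,I,B,E,C,D,A,F]
After op 4 (swap(1, 6)): offset=6, physical=[B,E,C,H,A,F,G,D,I], logical=[G,D,I,B,E,C,H,A,F]
After op 5 (replace(1, 'j')): offset=6, physical=[B,E,C,H,A,F,G,j,I], logical=[G,j,I,B,E,C,H,A,F]
After op 6 (replace(4, 'k')): offset=6, physical=[B,k,C,H,A,F,G,j,I], logical=[G,j,I,B,k,C,H,A,F]
After op 7 (rotate(+3)): offset=0, physical=[B,k,C,H,A,F,G,j,I], logical=[B,k,C,H,A,F,G,j,I]
After op 8 (replace(2, 'b')): offset=0, physical=[B,k,b,H,A,F,G,j,I], logical=[B,k,b,H,A,F,G,j,I]
After op 9 (rotate(-1)): offset=8, physical=[B,k,b,H,A,F,G,j,I], logical=[I,B,k,b,H,A,F,G,j]

Answer: 8 I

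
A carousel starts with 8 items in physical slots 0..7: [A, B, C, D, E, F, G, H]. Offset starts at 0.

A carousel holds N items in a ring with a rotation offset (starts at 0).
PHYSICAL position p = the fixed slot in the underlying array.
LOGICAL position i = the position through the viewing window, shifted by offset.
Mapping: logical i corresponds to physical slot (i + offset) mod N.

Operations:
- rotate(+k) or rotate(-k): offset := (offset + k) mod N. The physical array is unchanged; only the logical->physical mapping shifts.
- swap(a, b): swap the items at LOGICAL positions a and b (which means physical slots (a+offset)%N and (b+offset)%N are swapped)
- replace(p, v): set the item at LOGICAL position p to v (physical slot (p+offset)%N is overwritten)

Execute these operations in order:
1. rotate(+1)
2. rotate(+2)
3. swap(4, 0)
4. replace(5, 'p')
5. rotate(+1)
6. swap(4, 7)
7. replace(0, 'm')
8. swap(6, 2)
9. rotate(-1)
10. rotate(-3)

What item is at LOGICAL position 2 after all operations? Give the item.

Answer: G

Derivation:
After op 1 (rotate(+1)): offset=1, physical=[A,B,C,D,E,F,G,H], logical=[B,C,D,E,F,G,H,A]
After op 2 (rotate(+2)): offset=3, physical=[A,B,C,D,E,F,G,H], logical=[D,E,F,G,H,A,B,C]
After op 3 (swap(4, 0)): offset=3, physical=[A,B,C,H,E,F,G,D], logical=[H,E,F,G,D,A,B,C]
After op 4 (replace(5, 'p')): offset=3, physical=[p,B,C,H,E,F,G,D], logical=[H,E,F,G,D,p,B,C]
After op 5 (rotate(+1)): offset=4, physical=[p,B,C,H,E,F,G,D], logical=[E,F,G,D,p,B,C,H]
After op 6 (swap(4, 7)): offset=4, physical=[H,B,C,p,E,F,G,D], logical=[E,F,G,D,H,B,C,p]
After op 7 (replace(0, 'm')): offset=4, physical=[H,B,C,p,m,F,G,D], logical=[m,F,G,D,H,B,C,p]
After op 8 (swap(6, 2)): offset=4, physical=[H,B,G,p,m,F,C,D], logical=[m,F,C,D,H,B,G,p]
After op 9 (rotate(-1)): offset=3, physical=[H,B,G,p,m,F,C,D], logical=[p,m,F,C,D,H,B,G]
After op 10 (rotate(-3)): offset=0, physical=[H,B,G,p,m,F,C,D], logical=[H,B,G,p,m,F,C,D]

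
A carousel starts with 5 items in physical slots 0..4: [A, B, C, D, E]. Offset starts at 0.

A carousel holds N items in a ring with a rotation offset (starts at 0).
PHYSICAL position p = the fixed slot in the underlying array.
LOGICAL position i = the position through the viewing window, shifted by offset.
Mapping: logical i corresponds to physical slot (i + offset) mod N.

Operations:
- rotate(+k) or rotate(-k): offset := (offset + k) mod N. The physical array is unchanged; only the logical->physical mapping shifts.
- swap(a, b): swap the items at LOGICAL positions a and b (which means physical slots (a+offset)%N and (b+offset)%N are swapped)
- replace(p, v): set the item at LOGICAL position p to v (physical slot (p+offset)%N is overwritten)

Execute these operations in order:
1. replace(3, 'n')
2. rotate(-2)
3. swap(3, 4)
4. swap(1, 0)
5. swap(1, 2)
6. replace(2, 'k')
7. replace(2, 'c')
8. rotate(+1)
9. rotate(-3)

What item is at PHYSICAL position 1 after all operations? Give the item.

Answer: C

Derivation:
After op 1 (replace(3, 'n')): offset=0, physical=[A,B,C,n,E], logical=[A,B,C,n,E]
After op 2 (rotate(-2)): offset=3, physical=[A,B,C,n,E], logical=[n,E,A,B,C]
After op 3 (swap(3, 4)): offset=3, physical=[A,C,B,n,E], logical=[n,E,A,C,B]
After op 4 (swap(1, 0)): offset=3, physical=[A,C,B,E,n], logical=[E,n,A,C,B]
After op 5 (swap(1, 2)): offset=3, physical=[n,C,B,E,A], logical=[E,A,n,C,B]
After op 6 (replace(2, 'k')): offset=3, physical=[k,C,B,E,A], logical=[E,A,k,C,B]
After op 7 (replace(2, 'c')): offset=3, physical=[c,C,B,E,A], logical=[E,A,c,C,B]
After op 8 (rotate(+1)): offset=4, physical=[c,C,B,E,A], logical=[A,c,C,B,E]
After op 9 (rotate(-3)): offset=1, physical=[c,C,B,E,A], logical=[C,B,E,A,c]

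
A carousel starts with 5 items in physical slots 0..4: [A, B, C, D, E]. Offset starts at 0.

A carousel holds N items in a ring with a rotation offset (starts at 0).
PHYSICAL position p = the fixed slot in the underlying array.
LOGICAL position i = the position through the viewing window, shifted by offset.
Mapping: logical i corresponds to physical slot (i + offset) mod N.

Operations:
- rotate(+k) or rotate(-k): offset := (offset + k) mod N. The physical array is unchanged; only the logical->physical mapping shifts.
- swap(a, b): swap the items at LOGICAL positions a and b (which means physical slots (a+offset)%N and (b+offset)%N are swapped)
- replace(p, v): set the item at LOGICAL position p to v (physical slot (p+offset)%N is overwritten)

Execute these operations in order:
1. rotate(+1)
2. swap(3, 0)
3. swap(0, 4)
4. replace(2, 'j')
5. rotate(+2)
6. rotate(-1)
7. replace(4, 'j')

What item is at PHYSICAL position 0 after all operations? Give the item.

Answer: E

Derivation:
After op 1 (rotate(+1)): offset=1, physical=[A,B,C,D,E], logical=[B,C,D,E,A]
After op 2 (swap(3, 0)): offset=1, physical=[A,E,C,D,B], logical=[E,C,D,B,A]
After op 3 (swap(0, 4)): offset=1, physical=[E,A,C,D,B], logical=[A,C,D,B,E]
After op 4 (replace(2, 'j')): offset=1, physical=[E,A,C,j,B], logical=[A,C,j,B,E]
After op 5 (rotate(+2)): offset=3, physical=[E,A,C,j,B], logical=[j,B,E,A,C]
After op 6 (rotate(-1)): offset=2, physical=[E,A,C,j,B], logical=[C,j,B,E,A]
After op 7 (replace(4, 'j')): offset=2, physical=[E,j,C,j,B], logical=[C,j,B,E,j]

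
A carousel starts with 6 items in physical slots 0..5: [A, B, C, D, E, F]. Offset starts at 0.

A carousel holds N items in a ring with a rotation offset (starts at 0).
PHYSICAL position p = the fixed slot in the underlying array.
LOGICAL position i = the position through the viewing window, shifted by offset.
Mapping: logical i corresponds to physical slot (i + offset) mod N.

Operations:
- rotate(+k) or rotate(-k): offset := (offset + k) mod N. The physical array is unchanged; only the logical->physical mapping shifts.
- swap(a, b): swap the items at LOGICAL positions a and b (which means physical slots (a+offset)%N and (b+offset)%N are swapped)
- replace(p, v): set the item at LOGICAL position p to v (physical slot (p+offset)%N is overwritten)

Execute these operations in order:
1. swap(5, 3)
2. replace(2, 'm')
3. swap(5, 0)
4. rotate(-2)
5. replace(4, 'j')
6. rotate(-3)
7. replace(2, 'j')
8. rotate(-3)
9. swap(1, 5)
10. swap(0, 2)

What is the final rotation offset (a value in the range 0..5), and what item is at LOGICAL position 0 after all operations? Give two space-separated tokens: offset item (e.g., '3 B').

After op 1 (swap(5, 3)): offset=0, physical=[A,B,C,F,E,D], logical=[A,B,C,F,E,D]
After op 2 (replace(2, 'm')): offset=0, physical=[A,B,m,F,E,D], logical=[A,B,m,F,E,D]
After op 3 (swap(5, 0)): offset=0, physical=[D,B,m,F,E,A], logical=[D,B,m,F,E,A]
After op 4 (rotate(-2)): offset=4, physical=[D,B,m,F,E,A], logical=[E,A,D,B,m,F]
After op 5 (replace(4, 'j')): offset=4, physical=[D,B,j,F,E,A], logical=[E,A,D,B,j,F]
After op 6 (rotate(-3)): offset=1, physical=[D,B,j,F,E,A], logical=[B,j,F,E,A,D]
After op 7 (replace(2, 'j')): offset=1, physical=[D,B,j,j,E,A], logical=[B,j,j,E,A,D]
After op 8 (rotate(-3)): offset=4, physical=[D,B,j,j,E,A], logical=[E,A,D,B,j,j]
After op 9 (swap(1, 5)): offset=4, physical=[D,B,j,A,E,j], logical=[E,j,D,B,j,A]
After op 10 (swap(0, 2)): offset=4, physical=[E,B,j,A,D,j], logical=[D,j,E,B,j,A]

Answer: 4 D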